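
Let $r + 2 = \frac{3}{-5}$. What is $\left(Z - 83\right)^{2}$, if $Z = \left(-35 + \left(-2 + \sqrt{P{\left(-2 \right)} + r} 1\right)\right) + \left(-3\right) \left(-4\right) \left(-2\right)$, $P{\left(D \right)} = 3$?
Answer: $\frac{\left(720 - \sqrt{10}\right)^{2}}{25} \approx 20554.0$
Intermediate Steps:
$r = - \frac{13}{5}$ ($r = -2 + \frac{3}{-5} = -2 + 3 \left(- \frac{1}{5}\right) = -2 - \frac{3}{5} = - \frac{13}{5} \approx -2.6$)
$Z = -61 + \frac{\sqrt{10}}{5}$ ($Z = \left(-35 - \left(2 - \sqrt{3 - \frac{13}{5}} \cdot 1\right)\right) + \left(-3\right) \left(-4\right) \left(-2\right) = \left(-35 - \left(2 - \sqrt{\frac{2}{5}} \cdot 1\right)\right) + 12 \left(-2\right) = \left(-35 - \left(2 - \frac{\sqrt{10}}{5} \cdot 1\right)\right) - 24 = \left(-35 - \left(2 - \frac{\sqrt{10}}{5}\right)\right) - 24 = \left(-37 + \frac{\sqrt{10}}{5}\right) - 24 = -61 + \frac{\sqrt{10}}{5} \approx -60.368$)
$\left(Z - 83\right)^{2} = \left(\left(-61 + \frac{\sqrt{10}}{5}\right) - 83\right)^{2} = \left(-144 + \frac{\sqrt{10}}{5}\right)^{2}$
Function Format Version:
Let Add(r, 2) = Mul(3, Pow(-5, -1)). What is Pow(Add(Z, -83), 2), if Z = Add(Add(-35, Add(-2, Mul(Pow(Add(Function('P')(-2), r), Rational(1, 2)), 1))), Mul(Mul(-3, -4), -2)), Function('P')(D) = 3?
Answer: Mul(Rational(1, 25), Pow(Add(720, Mul(-1, Pow(10, Rational(1, 2)))), 2)) ≈ 20554.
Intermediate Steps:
r = Rational(-13, 5) (r = Add(-2, Mul(3, Pow(-5, -1))) = Add(-2, Mul(3, Rational(-1, 5))) = Add(-2, Rational(-3, 5)) = Rational(-13, 5) ≈ -2.6000)
Z = Add(-61, Mul(Rational(1, 5), Pow(10, Rational(1, 2)))) (Z = Add(Add(-35, Add(-2, Mul(Pow(Add(3, Rational(-13, 5)), Rational(1, 2)), 1))), Mul(Mul(-3, -4), -2)) = Add(Add(-35, Add(-2, Mul(Pow(Rational(2, 5), Rational(1, 2)), 1))), Mul(12, -2)) = Add(Add(-35, Add(-2, Mul(Mul(Rational(1, 5), Pow(10, Rational(1, 2))), 1))), -24) = Add(Add(-35, Add(-2, Mul(Rational(1, 5), Pow(10, Rational(1, 2))))), -24) = Add(Add(-37, Mul(Rational(1, 5), Pow(10, Rational(1, 2)))), -24) = Add(-61, Mul(Rational(1, 5), Pow(10, Rational(1, 2)))) ≈ -60.368)
Pow(Add(Z, -83), 2) = Pow(Add(Add(-61, Mul(Rational(1, 5), Pow(10, Rational(1, 2)))), -83), 2) = Pow(Add(-144, Mul(Rational(1, 5), Pow(10, Rational(1, 2)))), 2)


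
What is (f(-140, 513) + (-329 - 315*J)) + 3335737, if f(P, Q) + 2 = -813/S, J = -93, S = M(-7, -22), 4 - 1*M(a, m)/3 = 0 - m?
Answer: 60564889/18 ≈ 3.3647e+6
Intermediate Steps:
M(a, m) = 12 + 3*m (M(a, m) = 12 - 3*(0 - m) = 12 - (-3)*m = 12 + 3*m)
S = -54 (S = 12 + 3*(-22) = 12 - 66 = -54)
f(P, Q) = 235/18 (f(P, Q) = -2 - 813/(-54) = -2 - 813*(-1/54) = -2 + 271/18 = 235/18)
(f(-140, 513) + (-329 - 315*J)) + 3335737 = (235/18 + (-329 - 315*(-93))) + 3335737 = (235/18 + (-329 + 29295)) + 3335737 = (235/18 + 28966) + 3335737 = 521623/18 + 3335737 = 60564889/18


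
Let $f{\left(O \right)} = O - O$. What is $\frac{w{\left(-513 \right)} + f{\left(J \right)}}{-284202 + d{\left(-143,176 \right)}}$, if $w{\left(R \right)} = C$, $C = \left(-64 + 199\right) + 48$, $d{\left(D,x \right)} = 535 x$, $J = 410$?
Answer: $- \frac{183}{190042} \approx -0.00096294$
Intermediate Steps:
$C = 183$ ($C = 135 + 48 = 183$)
$w{\left(R \right)} = 183$
$f{\left(O \right)} = 0$
$\frac{w{\left(-513 \right)} + f{\left(J \right)}}{-284202 + d{\left(-143,176 \right)}} = \frac{183 + 0}{-284202 + 535 \cdot 176} = \frac{183}{-284202 + 94160} = \frac{183}{-190042} = 183 \left(- \frac{1}{190042}\right) = - \frac{183}{190042}$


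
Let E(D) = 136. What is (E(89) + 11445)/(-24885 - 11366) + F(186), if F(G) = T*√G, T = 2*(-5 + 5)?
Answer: -11581/36251 ≈ -0.31947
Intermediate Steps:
T = 0 (T = 2*0 = 0)
F(G) = 0 (F(G) = 0*√G = 0)
(E(89) + 11445)/(-24885 - 11366) + F(186) = (136 + 11445)/(-24885 - 11366) + 0 = 11581/(-36251) + 0 = 11581*(-1/36251) + 0 = -11581/36251 + 0 = -11581/36251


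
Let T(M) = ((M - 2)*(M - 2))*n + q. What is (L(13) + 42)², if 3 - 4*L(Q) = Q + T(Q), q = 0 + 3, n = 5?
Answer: 50625/4 ≈ 12656.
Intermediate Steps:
q = 3
T(M) = 3 + 5*(-2 + M)² (T(M) = ((M - 2)*(M - 2))*5 + 3 = ((-2 + M)*(-2 + M))*5 + 3 = (-2 + M)²*5 + 3 = 5*(-2 + M)² + 3 = 3 + 5*(-2 + M)²)
L(Q) = -5*(-2 + Q)²/4 - Q/4 (L(Q) = ¾ - (Q + (3 + 5*(-2 + Q)²))/4 = ¾ - (3 + Q + 5*(-2 + Q)²)/4 = ¾ + (-¾ - 5*(-2 + Q)²/4 - Q/4) = -5*(-2 + Q)²/4 - Q/4)
(L(13) + 42)² = ((-5*(-2 + 13)²/4 - ¼*13) + 42)² = ((-5/4*11² - 13/4) + 42)² = ((-5/4*121 - 13/4) + 42)² = ((-605/4 - 13/4) + 42)² = (-309/2 + 42)² = (-225/2)² = 50625/4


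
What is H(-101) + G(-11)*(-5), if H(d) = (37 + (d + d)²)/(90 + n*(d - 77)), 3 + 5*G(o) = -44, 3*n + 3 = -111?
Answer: 362979/6854 ≈ 52.959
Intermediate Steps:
n = -38 (n = -1 + (⅓)*(-111) = -1 - 37 = -38)
G(o) = -47/5 (G(o) = -⅗ + (⅕)*(-44) = -⅗ - 44/5 = -47/5)
H(d) = (37 + 4*d²)/(3016 - 38*d) (H(d) = (37 + (d + d)²)/(90 - 38*(d - 77)) = (37 + (2*d)²)/(90 - 38*(-77 + d)) = (37 + 4*d²)/(90 + (2926 - 38*d)) = (37 + 4*d²)/(3016 - 38*d))
H(-101) + G(-11)*(-5) = (37 + 4*(-101)²)/(2*(1508 - 19*(-101))) - 47/5*(-5) = (37 + 4*10201)/(2*(1508 + 1919)) + 47 = (½)*(37 + 40804)/3427 + 47 = (½)*(1/3427)*40841 + 47 = 40841/6854 + 47 = 362979/6854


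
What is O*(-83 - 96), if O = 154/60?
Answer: -13783/30 ≈ -459.43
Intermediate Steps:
O = 77/30 (O = 154*(1/60) = 77/30 ≈ 2.5667)
O*(-83 - 96) = 77*(-83 - 96)/30 = (77/30)*(-179) = -13783/30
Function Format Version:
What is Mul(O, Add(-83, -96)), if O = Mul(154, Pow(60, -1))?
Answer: Rational(-13783, 30) ≈ -459.43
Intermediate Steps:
O = Rational(77, 30) (O = Mul(154, Rational(1, 60)) = Rational(77, 30) ≈ 2.5667)
Mul(O, Add(-83, -96)) = Mul(Rational(77, 30), Add(-83, -96)) = Mul(Rational(77, 30), -179) = Rational(-13783, 30)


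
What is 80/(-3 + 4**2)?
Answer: 80/13 ≈ 6.1538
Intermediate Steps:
80/(-3 + 4**2) = 80/(-3 + 16) = 80/13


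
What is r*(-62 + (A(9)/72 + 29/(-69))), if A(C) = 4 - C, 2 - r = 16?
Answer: 724381/828 ≈ 874.86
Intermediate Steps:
r = -14 (r = 2 - 1*16 = 2 - 16 = -14)
r*(-62 + (A(9)/72 + 29/(-69))) = -14*(-62 + ((4 - 1*9)/72 + 29/(-69))) = -14*(-62 + ((4 - 9)*(1/72) + 29*(-1/69))) = -14*(-62 + (-5*1/72 - 29/69)) = -14*(-62 + (-5/72 - 29/69)) = -14*(-62 - 811/1656) = -14*(-103483/1656) = 724381/828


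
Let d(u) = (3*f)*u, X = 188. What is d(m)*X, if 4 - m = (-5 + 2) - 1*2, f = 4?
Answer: 20304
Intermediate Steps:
m = 9 (m = 4 - ((-5 + 2) - 1*2) = 4 - (-3 - 2) = 4 - 1*(-5) = 4 + 5 = 9)
d(u) = 12*u (d(u) = (3*4)*u = 12*u)
d(m)*X = (12*9)*188 = 108*188 = 20304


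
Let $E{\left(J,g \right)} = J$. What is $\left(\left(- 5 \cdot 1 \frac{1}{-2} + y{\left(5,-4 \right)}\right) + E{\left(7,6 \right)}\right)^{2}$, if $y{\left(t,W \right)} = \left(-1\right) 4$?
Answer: $\frac{121}{4} \approx 30.25$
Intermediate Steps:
$y{\left(t,W \right)} = -4$
$\left(\left(- 5 \cdot 1 \frac{1}{-2} + y{\left(5,-4 \right)}\right) + E{\left(7,6 \right)}\right)^{2} = \left(\left(- 5 \cdot 1 \frac{1}{-2} - 4\right) + 7\right)^{2} = \left(\left(- 5 \cdot 1 \left(- \frac{1}{2}\right) - 4\right) + 7\right)^{2} = \left(\left(\left(-5\right) \left(- \frac{1}{2}\right) - 4\right) + 7\right)^{2} = \left(\left(\frac{5}{2} - 4\right) + 7\right)^{2} = \left(- \frac{3}{2} + 7\right)^{2} = \left(\frac{11}{2}\right)^{2} = \frac{121}{4}$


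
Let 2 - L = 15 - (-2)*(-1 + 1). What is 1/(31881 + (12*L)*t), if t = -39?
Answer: 1/37965 ≈ 2.6340e-5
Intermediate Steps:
L = -13 (L = 2 - (15 - (-2)*(-1 + 1)) = 2 - (15 - (-2)*0) = 2 - (15 - 1*0) = 2 - (15 + 0) = 2 - 1*15 = 2 - 15 = -13)
1/(31881 + (12*L)*t) = 1/(31881 + (12*(-13))*(-39)) = 1/(31881 - 156*(-39)) = 1/(31881 + 6084) = 1/37965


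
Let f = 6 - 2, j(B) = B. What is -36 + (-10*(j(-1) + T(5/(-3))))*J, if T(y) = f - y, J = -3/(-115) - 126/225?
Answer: -3824/345 ≈ -11.084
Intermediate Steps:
J = -307/575 (J = -3*(-1/115) - 126*1/225 = 3/115 - 14/25 = -307/575 ≈ -0.53391)
f = 4
T(y) = 4 - y
-36 + (-10*(j(-1) + T(5/(-3))))*J = -36 - 10*(-1 + (4 - 5/(-3)))*(-307/575) = -36 - 10*(-1 + (4 - 5*(-1)/3))*(-307/575) = -36 - 10*(-1 + (4 - 1*(-5/3)))*(-307/575) = -36 - 10*(-1 + (4 + 5/3))*(-307/575) = -36 - 10*(-1 + 17/3)*(-307/575) = -36 - 10*14/3*(-307/575) = -36 - 140/3*(-307/575) = -36 + 8596/345 = -3824/345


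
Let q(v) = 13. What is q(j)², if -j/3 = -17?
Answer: 169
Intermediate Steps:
j = 51 (j = -3*(-17) = 51)
q(j)² = 13² = 169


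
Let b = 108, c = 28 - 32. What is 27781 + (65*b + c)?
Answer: 34797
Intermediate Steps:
c = -4
27781 + (65*b + c) = 27781 + (65*108 - 4) = 27781 + (7020 - 4) = 27781 + 7016 = 34797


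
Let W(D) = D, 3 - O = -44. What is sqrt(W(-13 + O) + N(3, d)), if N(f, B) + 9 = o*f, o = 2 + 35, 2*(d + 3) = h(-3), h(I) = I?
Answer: 2*sqrt(34) ≈ 11.662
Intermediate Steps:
O = 47 (O = 3 - 1*(-44) = 3 + 44 = 47)
d = -9/2 (d = -3 + (1/2)*(-3) = -3 - 3/2 = -9/2 ≈ -4.5000)
o = 37
N(f, B) = -9 + 37*f
sqrt(W(-13 + O) + N(3, d)) = sqrt((-13 + 47) + (-9 + 37*3)) = sqrt(34 + (-9 + 111)) = sqrt(34 + 102) = sqrt(136) = 2*sqrt(34)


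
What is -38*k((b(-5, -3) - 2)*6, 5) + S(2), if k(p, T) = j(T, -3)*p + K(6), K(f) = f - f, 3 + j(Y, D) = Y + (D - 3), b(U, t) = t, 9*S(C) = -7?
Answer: -41047/9 ≈ -4560.8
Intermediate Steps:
S(C) = -7/9 (S(C) = (1/9)*(-7) = -7/9)
j(Y, D) = -6 + D + Y (j(Y, D) = -3 + (Y + (D - 3)) = -3 + (Y + (-3 + D)) = -3 + (-3 + D + Y) = -6 + D + Y)
K(f) = 0
k(p, T) = p*(-9 + T) (k(p, T) = (-6 - 3 + T)*p + 0 = (-9 + T)*p + 0 = p*(-9 + T) + 0 = p*(-9 + T))
-38*k((b(-5, -3) - 2)*6, 5) + S(2) = -38*(-3 - 2)*6*(-9 + 5) - 7/9 = -38*(-5*6)*(-4) - 7/9 = -(-1140)*(-4) - 7/9 = -38*120 - 7/9 = -4560 - 7/9 = -41047/9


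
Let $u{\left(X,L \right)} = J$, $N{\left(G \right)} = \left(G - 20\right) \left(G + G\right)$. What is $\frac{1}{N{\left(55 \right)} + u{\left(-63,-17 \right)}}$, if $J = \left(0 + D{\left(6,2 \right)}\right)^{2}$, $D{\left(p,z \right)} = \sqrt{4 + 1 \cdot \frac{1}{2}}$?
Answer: $\frac{2}{7709} \approx 0.00025944$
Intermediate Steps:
$D{\left(p,z \right)} = \frac{3 \sqrt{2}}{2}$ ($D{\left(p,z \right)} = \sqrt{4 + 1 \cdot \frac{1}{2}} = \sqrt{4 + \frac{1}{2}} = \sqrt{\frac{9}{2}} = \frac{3 \sqrt{2}}{2}$)
$N{\left(G \right)} = 2 G \left(-20 + G\right)$ ($N{\left(G \right)} = \left(-20 + G\right) 2 G = 2 G \left(-20 + G\right)$)
$J = \frac{9}{2}$ ($J = \left(0 + \frac{3 \sqrt{2}}{2}\right)^{2} = \left(\frac{3 \sqrt{2}}{2}\right)^{2} = \frac{9}{2} \approx 4.5$)
$u{\left(X,L \right)} = \frac{9}{2}$
$\frac{1}{N{\left(55 \right)} + u{\left(-63,-17 \right)}} = \frac{1}{2 \cdot 55 \left(-20 + 55\right) + \frac{9}{2}} = \frac{1}{2 \cdot 55 \cdot 35 + \frac{9}{2}} = \frac{1}{3850 + \frac{9}{2}} = \frac{1}{\frac{7709}{2}} = \frac{2}{7709}$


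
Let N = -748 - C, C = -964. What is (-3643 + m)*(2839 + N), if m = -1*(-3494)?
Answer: -455195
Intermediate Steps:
N = 216 (N = -748 - 1*(-964) = -748 + 964 = 216)
m = 3494
(-3643 + m)*(2839 + N) = (-3643 + 3494)*(2839 + 216) = -149*3055 = -455195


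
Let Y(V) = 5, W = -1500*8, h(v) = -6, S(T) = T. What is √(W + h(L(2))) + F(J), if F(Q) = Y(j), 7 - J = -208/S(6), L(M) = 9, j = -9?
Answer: 5 + 3*I*√1334 ≈ 5.0 + 109.57*I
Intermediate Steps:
J = 125/3 (J = 7 - (-208)/6 = 7 - 1*(-104/3) = 7 + 104/3 = 125/3 ≈ 41.667)
W = -12000
F(Q) = 5
√(W + h(L(2))) + F(J) = √(-12000 - 6) + 5 = √(-12006) + 5 = 3*I*√1334 + 5 = 5 + 3*I*√1334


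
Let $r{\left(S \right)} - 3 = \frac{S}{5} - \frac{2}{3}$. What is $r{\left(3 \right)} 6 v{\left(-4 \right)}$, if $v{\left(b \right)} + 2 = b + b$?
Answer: $-176$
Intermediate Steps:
$v{\left(b \right)} = -2 + 2 b$ ($v{\left(b \right)} = -2 + \left(b + b\right) = -2 + 2 b$)
$r{\left(S \right)} = \frac{7}{3} + \frac{S}{5}$ ($r{\left(S \right)} = 3 + \left(\frac{S}{5} - \frac{2}{3}\right) = 3 + \left(- \frac{2}{3} + \frac{S}{5}\right) = \frac{7}{3} + \frac{S}{5}$)
$r{\left(3 \right)} 6 v{\left(-4 \right)} = \left(\frac{7}{3} + \frac{1}{5} \cdot 3\right) 6 \left(-2 + 2 \left(-4\right)\right) = \left(\frac{7}{3} + \frac{3}{5}\right) 6 \left(-2 - 8\right) = \frac{44}{15} \cdot 6 \left(-10\right) = \frac{88}{5} \left(-10\right) = -176$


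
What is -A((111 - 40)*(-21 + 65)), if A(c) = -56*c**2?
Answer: 546525056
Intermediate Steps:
-A((111 - 40)*(-21 + 65)) = -(-56)*((111 - 40)*(-21 + 65))**2 = -(-56)*(71*44)**2 = -(-56)*3124**2 = -(-56)*9759376 = -1*(-546525056) = 546525056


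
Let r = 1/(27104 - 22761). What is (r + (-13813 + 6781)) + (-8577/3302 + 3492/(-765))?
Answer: -8580385173053/1218949810 ≈ -7039.2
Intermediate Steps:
r = 1/4343 ≈ 0.00023026
(r + (-13813 + 6781)) + (-8577/3302 + 3492/(-765)) = (1/4343 + (-13813 + 6781)) + (-8577/3302 + 3492/(-765)) = (1/4343 - 7032) + (-8577*1/3302 + 3492*(-1/765)) = -30539975/4343 + (-8577/3302 - 388/85) = -30539975/4343 - 2010221/280670 = -8580385173053/1218949810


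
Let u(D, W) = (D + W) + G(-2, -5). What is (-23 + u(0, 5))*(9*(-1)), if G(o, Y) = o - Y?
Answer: 135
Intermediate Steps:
u(D, W) = 3 + D + W (u(D, W) = (D + W) + (-2 - 1*(-5)) = (D + W) + (-2 + 5) = (D + W) + 3 = 3 + D + W)
(-23 + u(0, 5))*(9*(-1)) = (-23 + (3 + 0 + 5))*(9*(-1)) = (-23 + 8)*(-9) = -15*(-9) = 135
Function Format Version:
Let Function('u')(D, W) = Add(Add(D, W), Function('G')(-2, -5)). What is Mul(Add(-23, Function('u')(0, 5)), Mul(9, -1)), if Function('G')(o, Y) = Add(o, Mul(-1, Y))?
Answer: 135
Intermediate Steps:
Function('u')(D, W) = Add(3, D, W) (Function('u')(D, W) = Add(Add(D, W), Add(-2, Mul(-1, -5))) = Add(Add(D, W), Add(-2, 5)) = Add(Add(D, W), 3) = Add(3, D, W))
Mul(Add(-23, Function('u')(0, 5)), Mul(9, -1)) = Mul(Add(-23, Add(3, 0, 5)), Mul(9, -1)) = Mul(Add(-23, 8), -9) = Mul(-15, -9) = 135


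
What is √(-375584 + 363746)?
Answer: I*√11838 ≈ 108.8*I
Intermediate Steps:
√(-375584 + 363746) = √(-11838) = I*√11838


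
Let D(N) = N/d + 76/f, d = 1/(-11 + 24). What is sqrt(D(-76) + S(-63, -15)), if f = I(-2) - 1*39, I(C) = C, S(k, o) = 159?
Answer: 3*I*sqrt(155185)/41 ≈ 28.825*I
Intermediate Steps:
d = 1/13 ≈ 0.076923
f = -41 (f = -2 - 1*39 = -2 - 39 = -41)
D(N) = -76/41 + 13*N (D(N) = N/(1/13) + 76/(-41) = N*13 + 76*(-1/41) = 13*N - 76/41 = -76/41 + 13*N)
sqrt(D(-76) + S(-63, -15)) = sqrt((-76/41 + 13*(-76)) + 159) = sqrt((-76/41 - 988) + 159) = sqrt(-40584/41 + 159) = sqrt(-34065/41) = 3*I*sqrt(155185)/41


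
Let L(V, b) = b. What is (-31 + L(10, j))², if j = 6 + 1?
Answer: 576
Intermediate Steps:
j = 7
(-31 + L(10, j))² = (-31 + 7)² = (-24)² = 576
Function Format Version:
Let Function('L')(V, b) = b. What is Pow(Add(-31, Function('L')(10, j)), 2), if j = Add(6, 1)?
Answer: 576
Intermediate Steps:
j = 7
Pow(Add(-31, Function('L')(10, j)), 2) = Pow(Add(-31, 7), 2) = Pow(-24, 2) = 576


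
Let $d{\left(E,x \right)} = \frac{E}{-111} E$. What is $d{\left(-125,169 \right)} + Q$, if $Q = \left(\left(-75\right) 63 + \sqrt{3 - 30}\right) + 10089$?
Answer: $\frac{579779}{111} + 3 i \sqrt{3} \approx 5223.2 + 5.1962 i$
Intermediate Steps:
$d{\left(E,x \right)} = - \frac{E^{2}}{111}$ ($d{\left(E,x \right)} = E \left(- \frac{1}{111}\right) E = - \frac{E}{111} E = - \frac{E^{2}}{111}$)
$Q = 5364 + 3 i \sqrt{3}$ ($Q = \left(-4725 + \sqrt{-27}\right) + 10089 = \left(-4725 + 3 i \sqrt{3}\right) + 10089 = 5364 + 3 i \sqrt{3} \approx 5364.0 + 5.1962 i$)
$d{\left(-125,169 \right)} + Q = - \frac{\left(-125\right)^{2}}{111} + \left(5364 + 3 i \sqrt{3}\right) = \left(- \frac{1}{111}\right) 15625 + \left(5364 + 3 i \sqrt{3}\right) = - \frac{15625}{111} + \left(5364 + 3 i \sqrt{3}\right) = \frac{579779}{111} + 3 i \sqrt{3}$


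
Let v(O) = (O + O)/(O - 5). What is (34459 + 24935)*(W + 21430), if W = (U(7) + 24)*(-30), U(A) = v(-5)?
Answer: 1228267920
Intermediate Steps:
v(O) = 2*O/(-5 + O) (v(O) = (2*O)/(-5 + O) = 2*O/(-5 + O))
U(A) = 1 (U(A) = 2*(-5)/(-5 - 5) = 2*(-5)/(-10) = 2*(-5)*(-⅒) = 1)
W = -750 (W = (1 + 24)*(-30) = 25*(-30) = -750)
(34459 + 24935)*(W + 21430) = (34459 + 24935)*(-750 + 21430) = 59394*20680 = 1228267920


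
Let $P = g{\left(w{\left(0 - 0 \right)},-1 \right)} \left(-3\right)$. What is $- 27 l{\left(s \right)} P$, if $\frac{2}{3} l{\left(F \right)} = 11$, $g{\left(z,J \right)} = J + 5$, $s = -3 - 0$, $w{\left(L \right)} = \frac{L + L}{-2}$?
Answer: $5346$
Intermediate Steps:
$w{\left(L \right)} = - L$ ($w{\left(L \right)} = 2 L \left(- \frac{1}{2}\right) = - L$)
$s = -3$ ($s = -3 + 0 = -3$)
$g{\left(z,J \right)} = 5 + J$
$l{\left(F \right)} = \frac{33}{2}$ ($l{\left(F \right)} = \frac{3}{2} \cdot 11 = \frac{33}{2}$)
$P = -12$ ($P = \left(5 - 1\right) \left(-3\right) = 4 \left(-3\right) = -12$)
$- 27 l{\left(s \right)} P = \left(-27\right) \frac{33}{2} \left(-12\right) = \left(- \frac{891}{2}\right) \left(-12\right) = 5346$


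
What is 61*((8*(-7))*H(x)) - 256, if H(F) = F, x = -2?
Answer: 6576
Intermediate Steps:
61*((8*(-7))*H(x)) - 256 = 61*((8*(-7))*(-2)) - 256 = 61*(-56*(-2)) - 256 = 61*112 - 256 = 6832 - 256 = 6576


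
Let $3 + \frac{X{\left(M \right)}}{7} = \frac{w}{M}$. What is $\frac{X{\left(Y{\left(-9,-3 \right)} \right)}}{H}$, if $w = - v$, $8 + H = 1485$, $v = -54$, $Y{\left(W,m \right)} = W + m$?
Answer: $- \frac{15}{422} \approx -0.035545$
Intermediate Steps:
$H = 1477$ ($H = -8 + 1485 = 1477$)
$w = 54$ ($w = \left(-1\right) \left(-54\right) = 54$)
$X{\left(M \right)} = -21 + \frac{378}{M}$ ($X{\left(M \right)} = -21 + 7 \frac{54}{M} = -21 + \frac{378}{M}$)
$\frac{X{\left(Y{\left(-9,-3 \right)} \right)}}{H} = \frac{-21 + \frac{378}{-9 - 3}}{1477} = \left(-21 + \frac{378}{-12}\right) \frac{1}{1477} = \left(-21 + 378 \left(- \frac{1}{12}\right)\right) \frac{1}{1477} = \left(-21 - \frac{63}{2}\right) \frac{1}{1477} = \left(- \frac{105}{2}\right) \frac{1}{1477} = - \frac{15}{422}$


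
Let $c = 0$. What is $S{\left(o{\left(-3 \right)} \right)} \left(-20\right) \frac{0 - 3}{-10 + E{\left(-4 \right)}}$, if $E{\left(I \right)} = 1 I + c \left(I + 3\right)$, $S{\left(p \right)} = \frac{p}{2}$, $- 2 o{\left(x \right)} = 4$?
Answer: $\frac{30}{7} \approx 4.2857$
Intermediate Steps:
$o{\left(x \right)} = -2$ ($o{\left(x \right)} = \left(- \frac{1}{2}\right) 4 = -2$)
$S{\left(p \right)} = \frac{p}{2}$ ($S{\left(p \right)} = p \frac{1}{2} = \frac{p}{2}$)
$E{\left(I \right)} = I$ ($E{\left(I \right)} = 1 I + 0 \left(I + 3\right) = I + 0 \left(3 + I\right) = I + 0 = I$)
$S{\left(o{\left(-3 \right)} \right)} \left(-20\right) \frac{0 - 3}{-10 + E{\left(-4 \right)}} = \frac{1}{2} \left(-2\right) \left(-20\right) \frac{0 - 3}{-10 - 4} = \left(-1\right) \left(-20\right) \left(- \frac{3}{-14}\right) = 20 \left(\left(-3\right) \left(- \frac{1}{14}\right)\right) = 20 \cdot \frac{3}{14} = \frac{30}{7}$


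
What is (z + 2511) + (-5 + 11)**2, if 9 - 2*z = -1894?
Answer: 6997/2 ≈ 3498.5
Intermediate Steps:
z = 1903/2 (z = 9/2 - 1/2*(-1894) = 9/2 + 947 = 1903/2 ≈ 951.50)
(z + 2511) + (-5 + 11)**2 = (1903/2 + 2511) + (-5 + 11)**2 = 6925/2 + 6**2 = 6925/2 + 36 = 6997/2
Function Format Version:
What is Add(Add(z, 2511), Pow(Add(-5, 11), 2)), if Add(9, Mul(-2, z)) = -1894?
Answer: Rational(6997, 2) ≈ 3498.5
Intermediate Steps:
z = Rational(1903, 2) (z = Add(Rational(9, 2), Mul(Rational(-1, 2), -1894)) = Add(Rational(9, 2), 947) = Rational(1903, 2) ≈ 951.50)
Add(Add(z, 2511), Pow(Add(-5, 11), 2)) = Add(Add(Rational(1903, 2), 2511), Pow(Add(-5, 11), 2)) = Add(Rational(6925, 2), Pow(6, 2)) = Add(Rational(6925, 2), 36) = Rational(6997, 2)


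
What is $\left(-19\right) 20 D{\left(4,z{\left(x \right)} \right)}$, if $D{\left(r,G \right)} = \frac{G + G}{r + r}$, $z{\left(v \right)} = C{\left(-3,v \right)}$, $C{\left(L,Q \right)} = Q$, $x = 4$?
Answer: $-380$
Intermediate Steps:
$z{\left(v \right)} = v$
$D{\left(r,G \right)} = \frac{G}{r}$ ($D{\left(r,G \right)} = \frac{2 G}{2 r} = 2 G \frac{1}{2 r} = \frac{G}{r}$)
$\left(-19\right) 20 D{\left(4,z{\left(x \right)} \right)} = \left(-19\right) 20 \cdot \frac{4}{4} = - 380 \cdot 4 \cdot \frac{1}{4} = \left(-380\right) 1 = -380$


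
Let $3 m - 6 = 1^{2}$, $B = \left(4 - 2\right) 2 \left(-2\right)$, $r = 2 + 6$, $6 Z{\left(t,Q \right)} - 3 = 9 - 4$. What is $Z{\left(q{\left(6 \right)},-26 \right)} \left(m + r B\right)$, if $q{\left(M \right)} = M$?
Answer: $- \frac{740}{9} \approx -82.222$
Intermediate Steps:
$Z{\left(t,Q \right)} = \frac{4}{3}$ ($Z{\left(t,Q \right)} = \frac{1}{2} + \frac{9 - 4}{6} = \frac{1}{2} + \frac{1}{6} \cdot 5 = \frac{1}{2} + \frac{5}{6} = \frac{4}{3}$)
$r = 8$
$B = -8$ ($B = 2 \cdot 2 \left(-2\right) = 4 \left(-2\right) = -8$)
$m = \frac{7}{3}$ ($m = 2 + \frac{1^{2}}{3} = 2 + \frac{1}{3} \cdot 1 = 2 + \frac{1}{3} = \frac{7}{3} \approx 2.3333$)
$Z{\left(q{\left(6 \right)},-26 \right)} \left(m + r B\right) = \frac{4 \left(\frac{7}{3} + 8 \left(-8\right)\right)}{3} = \frac{4 \left(\frac{7}{3} - 64\right)}{3} = \frac{4}{3} \left(- \frac{185}{3}\right) = - \frac{740}{9}$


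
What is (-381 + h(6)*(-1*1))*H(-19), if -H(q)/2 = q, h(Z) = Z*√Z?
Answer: -14478 - 228*√6 ≈ -15036.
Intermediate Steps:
h(Z) = Z^(3/2)
H(q) = -2*q
(-381 + h(6)*(-1*1))*H(-19) = (-381 + 6^(3/2)*(-1*1))*(-2*(-19)) = (-381 + (6*√6)*(-1))*38 = (-381 - 6*√6)*38 = -14478 - 228*√6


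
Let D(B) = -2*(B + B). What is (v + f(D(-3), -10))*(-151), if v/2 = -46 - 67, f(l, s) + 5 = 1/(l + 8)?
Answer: 697469/20 ≈ 34873.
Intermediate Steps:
D(B) = -4*B
f(l, s) = -5 + 1/(8 + l) (f(l, s) = -5 + 1/(l + 8) = -5 + 1/(8 + l))
v = -226 (v = 2*(-46 - 67) = 2*(-113) = -226)
(v + f(D(-3), -10))*(-151) = (-226 + (-39 - (-20)*(-3))/(8 - 4*(-3)))*(-151) = (-226 + (-39 - 5*12)/(8 + 12))*(-151) = (-226 + (-39 - 60)/20)*(-151) = (-226 + (1/20)*(-99))*(-151) = (-226 - 99/20)*(-151) = -4619/20*(-151) = 697469/20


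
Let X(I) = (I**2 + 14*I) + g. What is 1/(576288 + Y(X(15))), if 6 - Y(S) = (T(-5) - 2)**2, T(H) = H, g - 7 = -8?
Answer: 1/576245 ≈ 1.7354e-6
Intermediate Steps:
g = -1 (g = 7 - 8 = -1)
X(I) = -1 + I**2 + 14*I (X(I) = (I**2 + 14*I) - 1 = -1 + I**2 + 14*I)
Y(S) = -43 (Y(S) = 6 - (-5 - 2)**2 = 6 - 1*(-7)**2 = 6 - 1*49 = 6 - 49 = -43)
1/(576288 + Y(X(15))) = 1/(576288 - 43) = 1/576245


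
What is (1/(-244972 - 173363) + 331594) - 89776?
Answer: 101160933029/418335 ≈ 2.4182e+5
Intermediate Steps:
(1/(-244972 - 173363) + 331594) - 89776 = (1/(-418335) + 331594) - 89776 = (-1/418335 + 331594) - 89776 = 138717375989/418335 - 89776 = 101160933029/418335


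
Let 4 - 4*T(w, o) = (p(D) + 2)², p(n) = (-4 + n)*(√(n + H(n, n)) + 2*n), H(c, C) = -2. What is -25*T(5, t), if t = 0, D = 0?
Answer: -200 - 100*I*√2 ≈ -200.0 - 141.42*I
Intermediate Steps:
p(n) = (-4 + n)*(√(-2 + n) + 2*n) (p(n) = (-4 + n)*(√(n - 2) + 2*n) = (-4 + n)*(√(-2 + n) + 2*n))
T(w, o) = 1 - (2 - 4*I*√2)²/4 (T(w, o) = 1 - ((-8*0 - 4*√(-2 + 0) + 2*0² + 0*√(-2 + 0)) + 2)²/4 = 1 - ((0 - 4*I*√2 + 2*0 + 0*√(-2)) + 2)²/4 = 1 - ((0 - 4*I*√2 + 0 + 0*(I*√2)) + 2)²/4 = 1 - ((0 - 4*I*√2 + 0 + 0) + 2)²/4 = 1 - (-4*I*√2 + 2)²/4 = 1 - (2 - 4*I*√2)²/4)
-25*T(5, t) = -25*(8 + 4*I*√2) = -200 - 100*I*√2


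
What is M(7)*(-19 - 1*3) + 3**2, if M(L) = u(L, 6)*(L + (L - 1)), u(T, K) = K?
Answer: -1707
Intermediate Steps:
M(L) = -6 + 12*L (M(L) = 6*(L + (L - 1)) = 6*(L + (-1 + L)) = 6*(-1 + 2*L) = -6 + 12*L)
M(7)*(-19 - 1*3) + 3**2 = (-6 + 12*7)*(-19 - 1*3) + 3**2 = (-6 + 84)*(-19 - 3) + 9 = 78*(-22) + 9 = -1716 + 9 = -1707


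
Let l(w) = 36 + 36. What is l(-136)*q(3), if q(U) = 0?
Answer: 0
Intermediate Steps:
l(w) = 72
l(-136)*q(3) = 72*0 = 0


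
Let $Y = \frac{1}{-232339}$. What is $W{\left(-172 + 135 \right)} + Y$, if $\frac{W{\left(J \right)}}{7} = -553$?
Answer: $- \frac{899384270}{232339} \approx -3871.0$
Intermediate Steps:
$W{\left(J \right)} = -3871$ ($W{\left(J \right)} = 7 \left(-553\right) = -3871$)
$Y = - \frac{1}{232339} \approx -4.3041 \cdot 10^{-6}$
$W{\left(-172 + 135 \right)} + Y = -3871 - \frac{1}{232339} = - \frac{899384270}{232339}$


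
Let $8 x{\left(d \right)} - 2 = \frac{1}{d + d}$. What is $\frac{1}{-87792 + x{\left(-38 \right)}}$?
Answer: $- \frac{608}{53377385} \approx -1.1391 \cdot 10^{-5}$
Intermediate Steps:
$x{\left(d \right)} = \frac{1}{4} + \frac{1}{16 d}$ ($x{\left(d \right)} = \frac{1}{4} + \frac{1}{8 \left(d + d\right)} = \frac{1}{4} + \frac{1}{8 \cdot 2 d} = \frac{1}{4} + \frac{\frac{1}{2} \frac{1}{d}}{8} = \frac{1}{4} + \frac{1}{16 d}$)
$\frac{1}{-87792 + x{\left(-38 \right)}} = \frac{1}{-87792 + \frac{1 + 4 \left(-38\right)}{16 \left(-38\right)}} = \frac{1}{-87792 + \frac{1}{16} \left(- \frac{1}{38}\right) \left(1 - 152\right)} = \frac{1}{-87792 + \frac{1}{16} \left(- \frac{1}{38}\right) \left(-151\right)} = \frac{1}{-87792 + \frac{151}{608}} = \frac{1}{- \frac{53377385}{608}} = - \frac{608}{53377385}$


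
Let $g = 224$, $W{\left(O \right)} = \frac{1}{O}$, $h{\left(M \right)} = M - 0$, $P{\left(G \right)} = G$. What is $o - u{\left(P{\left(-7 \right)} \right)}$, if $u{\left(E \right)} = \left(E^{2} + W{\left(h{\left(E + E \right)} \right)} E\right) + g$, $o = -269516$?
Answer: $- \frac{539579}{2} \approx -2.6979 \cdot 10^{5}$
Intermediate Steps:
$h{\left(M \right)} = M$ ($h{\left(M \right)} = M + 0 = M$)
$u{\left(E \right)} = \frac{449}{2} + E^{2}$ ($u{\left(E \right)} = \left(E^{2} + \frac{E}{E + E}\right) + 224 = \left(E^{2} + \frac{E}{2 E}\right) + 224 = \left(E^{2} + \frac{1}{2 E} E\right) + 224 = \left(E^{2} + \frac{1}{2}\right) + 224 = \left(\frac{1}{2} + E^{2}\right) + 224 = \frac{449}{2} + E^{2}$)
$o - u{\left(P{\left(-7 \right)} \right)} = -269516 - \left(\frac{449}{2} + \left(-7\right)^{2}\right) = -269516 - \left(\frac{449}{2} + 49\right) = -269516 - \frac{547}{2} = - \frac{539579}{2}$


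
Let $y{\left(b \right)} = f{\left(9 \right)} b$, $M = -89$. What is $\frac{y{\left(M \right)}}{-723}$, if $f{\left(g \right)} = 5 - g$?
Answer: $- \frac{356}{723} \approx -0.49239$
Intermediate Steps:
$y{\left(b \right)} = - 4 b$ ($y{\left(b \right)} = \left(5 - 9\right) b = - 4 b$)
$\frac{y{\left(M \right)}}{-723} = \frac{\left(-4\right) \left(-89\right)}{-723} = 356 \left(- \frac{1}{723}\right) = - \frac{356}{723}$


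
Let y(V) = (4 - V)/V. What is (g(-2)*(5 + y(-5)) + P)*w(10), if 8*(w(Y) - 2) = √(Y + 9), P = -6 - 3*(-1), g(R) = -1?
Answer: -62/5 - 31*√19/40 ≈ -15.778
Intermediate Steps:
P = -3 (P = -6 + 3 = -3)
y(V) = (4 - V)/V
w(Y) = 2 + √(9 + Y)/8 (w(Y) = 2 + √(Y + 9)/8 = 2 + √(9 + Y)/8)
(g(-2)*(5 + y(-5)) + P)*w(10) = (-(5 + (4 - 1*(-5))/(-5)) - 3)*(2 + √(9 + 10)/8) = (-(5 - (4 + 5)/5) - 3)*(2 + √19/8) = (-(5 - ⅕*9) - 3)*(2 + √19/8) = (-(5 - 9/5) - 3)*(2 + √19/8) = (-1*16/5 - 3)*(2 + √19/8) = (-16/5 - 3)*(2 + √19/8) = -31*(2 + √19/8)/5 = -62/5 - 31*√19/40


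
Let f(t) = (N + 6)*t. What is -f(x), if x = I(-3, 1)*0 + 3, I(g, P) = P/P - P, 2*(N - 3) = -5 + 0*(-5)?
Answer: -39/2 ≈ -19.500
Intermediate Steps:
N = ½ (N = 3 + (-5 + 0*(-5))/2 = 3 + (-5 + 0)/2 = 3 + (½)*(-5) = 3 - 5/2 = ½ ≈ 0.50000)
I(g, P) = 1 - P
x = 3 (x = (1 - 1*1)*0 + 3 = (1 - 1)*0 + 3 = 0*0 + 3 = 0 + 3 = 3)
f(t) = 13*t/2 (f(t) = (½ + 6)*t = 13*t/2)
-f(x) = -13*3/2 = -1*39/2 = -39/2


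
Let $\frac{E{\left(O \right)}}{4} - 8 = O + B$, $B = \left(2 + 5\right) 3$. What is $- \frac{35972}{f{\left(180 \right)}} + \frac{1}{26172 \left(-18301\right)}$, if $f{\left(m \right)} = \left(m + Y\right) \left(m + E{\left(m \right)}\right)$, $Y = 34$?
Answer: $- \frac{269213199122}{1627193646927} \approx -0.16545$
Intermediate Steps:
$B = 21$ ($B = 7 \cdot 3 = 21$)
$E{\left(O \right)} = 116 + 4 O$ ($E{\left(O \right)} = 32 + 4 \left(O + 21\right) = 32 + 4 \left(21 + O\right) = 32 + \left(84 + 4 O\right) = 116 + 4 O$)
$f{\left(m \right)} = \left(34 + m\right) \left(116 + 5 m\right)$ ($f{\left(m \right)} = \left(m + 34\right) \left(m + \left(116 + 4 m\right)\right) = \left(34 + m\right) \left(116 + 5 m\right)$)
$- \frac{35972}{f{\left(180 \right)}} + \frac{1}{26172 \left(-18301\right)} = - \frac{35972}{3944 + 5 \cdot 180^{2} + 286 \cdot 180} + \frac{1}{26172 \left(-18301\right)} = - \frac{35972}{3944 + 5 \cdot 32400 + 51480} + \frac{1}{26172} \left(- \frac{1}{18301}\right) = - \frac{35972}{3944 + 162000 + 51480} - \frac{1}{478973772} = - \frac{35972}{217424} - \frac{1}{478973772} = \left(-35972\right) \frac{1}{217424} - \frac{1}{478973772} = - \frac{8993}{54356} - \frac{1}{478973772} = - \frac{269213199122}{1627193646927}$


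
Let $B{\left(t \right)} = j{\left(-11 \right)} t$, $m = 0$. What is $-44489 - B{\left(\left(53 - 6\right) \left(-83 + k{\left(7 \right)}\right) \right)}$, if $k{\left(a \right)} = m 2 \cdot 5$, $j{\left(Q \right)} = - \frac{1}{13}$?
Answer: $- \frac{582258}{13} \approx -44789.0$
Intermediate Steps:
$j{\left(Q \right)} = - \frac{1}{13}$ ($j{\left(Q \right)} = \left(-1\right) \frac{1}{13} = - \frac{1}{13}$)
$k{\left(a \right)} = 0$ ($k{\left(a \right)} = 0 \cdot 2 \cdot 5 = 0 \cdot 5 = 0$)
$B{\left(t \right)} = - \frac{t}{13}$
$-44489 - B{\left(\left(53 - 6\right) \left(-83 + k{\left(7 \right)}\right) \right)} = -44489 - - \frac{\left(53 - 6\right) \left(-83 + 0\right)}{13} = -44489 - - \frac{47 \left(-83\right)}{13} = -44489 - \left(- \frac{1}{13}\right) \left(-3901\right) = -44489 - \frac{3901}{13} = - \frac{582258}{13}$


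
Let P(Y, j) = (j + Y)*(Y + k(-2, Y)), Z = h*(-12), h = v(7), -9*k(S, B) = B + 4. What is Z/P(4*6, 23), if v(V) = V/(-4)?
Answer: 189/8836 ≈ 0.021390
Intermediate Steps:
k(S, B) = -4/9 - B/9 (k(S, B) = -(B + 4)/9 = -(4 + B)/9 = -4/9 - B/9)
v(V) = -V/4 (v(V) = V*(-¼) = -V/4)
h = -7/4 (h = -¼*7 = -7/4 ≈ -1.7500)
Z = 21 (Z = -7/4*(-12) = 21)
P(Y, j) = (-4/9 + 8*Y/9)*(Y + j) (P(Y, j) = (j + Y)*(Y + (-4/9 - Y/9)) = (Y + j)*(-4/9 + 8*Y/9) = (-4/9 + 8*Y/9)*(Y + j))
Z/P(4*6, 23) = 21/(-16*6/9 - 4/9*23 + 8*(4*6)²/9 + (8/9)*(4*6)*23) = 21/(-4/9*24 - 92/9 + (8/9)*24² + (8/9)*24*23) = 21/(-32/3 - 92/9 + (8/9)*576 + 1472/3) = 21/(-32/3 - 92/9 + 512 + 1472/3) = 21/(8836/9) = 21*(9/8836) = 189/8836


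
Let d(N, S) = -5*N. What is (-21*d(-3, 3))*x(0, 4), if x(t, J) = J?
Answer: -1260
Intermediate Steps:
(-21*d(-3, 3))*x(0, 4) = -(-105)*(-3)*4 = -21*15*4 = -315*4 = -1260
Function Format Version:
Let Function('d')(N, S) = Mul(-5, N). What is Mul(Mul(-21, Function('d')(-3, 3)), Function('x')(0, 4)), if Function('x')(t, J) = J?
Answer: -1260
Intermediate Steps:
Mul(Mul(-21, Function('d')(-3, 3)), Function('x')(0, 4)) = Mul(Mul(-21, Mul(-5, -3)), 4) = Mul(Mul(-21, 15), 4) = Mul(-315, 4) = -1260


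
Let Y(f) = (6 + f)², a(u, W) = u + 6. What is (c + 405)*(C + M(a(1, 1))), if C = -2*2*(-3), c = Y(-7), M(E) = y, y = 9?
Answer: 8526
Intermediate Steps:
a(u, W) = 6 + u
M(E) = 9
c = 1 (c = (6 - 7)² = (-1)² = 1)
C = 12 (C = -4*(-3) = 12)
(c + 405)*(C + M(a(1, 1))) = (1 + 405)*(12 + 9) = 406*21 = 8526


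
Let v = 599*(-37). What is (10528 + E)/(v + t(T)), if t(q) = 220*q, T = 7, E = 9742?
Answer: -20270/20623 ≈ -0.98288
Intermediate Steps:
v = -22163
(10528 + E)/(v + t(T)) = (10528 + 9742)/(-22163 + 220*7) = 20270/(-22163 + 1540) = 20270/(-20623) = 20270*(-1/20623) = -20270/20623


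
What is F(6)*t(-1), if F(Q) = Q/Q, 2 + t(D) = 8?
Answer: 6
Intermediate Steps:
t(D) = 6 (t(D) = -2 + 8 = 6)
F(Q) = 1
F(6)*t(-1) = 1*6 = 6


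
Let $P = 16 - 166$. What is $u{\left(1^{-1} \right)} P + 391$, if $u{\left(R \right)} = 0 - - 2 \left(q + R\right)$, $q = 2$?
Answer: $-509$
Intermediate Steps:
$u{\left(R \right)} = 4 + 2 R$ ($u{\left(R \right)} = 0 - - 2 \left(2 + R\right) = 0 - \left(-4 - 2 R\right) = 0 + \left(4 + 2 R\right) = 4 + 2 R$)
$P = -150$
$u{\left(1^{-1} \right)} P + 391 = \left(4 + \frac{2}{1}\right) \left(-150\right) + 391 = \left(4 + 2 \cdot 1\right) \left(-150\right) + 391 = \left(4 + 2\right) \left(-150\right) + 391 = 6 \left(-150\right) + 391 = -900 + 391 = -509$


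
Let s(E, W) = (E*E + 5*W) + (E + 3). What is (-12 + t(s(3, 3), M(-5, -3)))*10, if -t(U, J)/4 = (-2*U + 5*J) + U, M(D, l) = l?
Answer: 1680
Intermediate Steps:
s(E, W) = 3 + E + E² + 5*W (s(E, W) = (E² + 5*W) + (3 + E) = 3 + E + E² + 5*W)
t(U, J) = -20*J + 4*U (t(U, J) = -4*((-2*U + 5*J) + U) = -4*(-U + 5*J) = -20*J + 4*U)
(-12 + t(s(3, 3), M(-5, -3)))*10 = (-12 + (-20*(-3) + 4*(3 + 3 + 3² + 5*3)))*10 = (-12 + (60 + 4*(3 + 3 + 9 + 15)))*10 = (-12 + (60 + 4*30))*10 = (-12 + (60 + 120))*10 = (-12 + 180)*10 = 168*10 = 1680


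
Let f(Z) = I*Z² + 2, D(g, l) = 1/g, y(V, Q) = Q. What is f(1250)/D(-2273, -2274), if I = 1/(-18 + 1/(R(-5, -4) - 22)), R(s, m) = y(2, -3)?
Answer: 88787012254/451 ≈ 1.9687e+8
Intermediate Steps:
R(s, m) = -3
I = -25/451 (I = 1/(-18 + 1/(-3 - 22)) = 1/(-18 + 1/(-25)) = 1/(-18 - 1/25) = 1/(-451/25) = -25/451 ≈ -0.055432)
f(Z) = 2 - 25*Z²/451 (f(Z) = -25*Z²/451 + 2 = 2 - 25*Z²/451)
f(1250)/D(-2273, -2274) = (2 - 25/451*1250²)/(1/(-2273)) = (2 - 25/451*1562500)/(-1/2273) = (2 - 39062500/451)*(-2273) = -39061598/451*(-2273) = 88787012254/451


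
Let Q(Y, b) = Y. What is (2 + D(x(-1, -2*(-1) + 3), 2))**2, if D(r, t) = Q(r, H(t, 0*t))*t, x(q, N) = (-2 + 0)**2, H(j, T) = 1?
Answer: 100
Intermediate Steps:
x(q, N) = 4 (x(q, N) = (-2)**2 = 4)
D(r, t) = r*t
(2 + D(x(-1, -2*(-1) + 3), 2))**2 = (2 + 4*2)**2 = (2 + 8)**2 = 10**2 = 100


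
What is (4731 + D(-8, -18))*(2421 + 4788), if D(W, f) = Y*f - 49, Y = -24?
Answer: 36866826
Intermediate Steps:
D(W, f) = -49 - 24*f (D(W, f) = -24*f - 49 = -49 - 24*f)
(4731 + D(-8, -18))*(2421 + 4788) = (4731 + (-49 - 24*(-18)))*(2421 + 4788) = (4731 + (-49 + 432))*7209 = (4731 + 383)*7209 = 5114*7209 = 36866826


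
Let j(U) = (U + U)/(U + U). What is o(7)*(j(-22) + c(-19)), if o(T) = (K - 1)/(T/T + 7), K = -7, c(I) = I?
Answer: 18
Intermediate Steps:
j(U) = 1 (j(U) = (2*U)/((2*U)) = (2*U)*(1/(2*U)) = 1)
o(T) = -1 (o(T) = (-7 - 1)/(T/T + 7) = -8/(1 + 7) = -8/8 = -8*⅛ = -1)
o(7)*(j(-22) + c(-19)) = -(1 - 19) = -1*(-18) = 18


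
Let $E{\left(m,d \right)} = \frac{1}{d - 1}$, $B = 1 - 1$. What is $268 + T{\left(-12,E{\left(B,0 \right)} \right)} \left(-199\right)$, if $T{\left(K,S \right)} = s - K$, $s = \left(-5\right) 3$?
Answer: $865$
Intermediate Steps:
$B = 0$
$E{\left(m,d \right)} = \frac{1}{-1 + d}$
$s = -15$
$T{\left(K,S \right)} = -15 - K$
$268 + T{\left(-12,E{\left(B,0 \right)} \right)} \left(-199\right) = 268 + \left(-15 - -12\right) \left(-199\right) = 268 + \left(-15 + 12\right) \left(-199\right) = 268 - -597 = 268 + 597 = 865$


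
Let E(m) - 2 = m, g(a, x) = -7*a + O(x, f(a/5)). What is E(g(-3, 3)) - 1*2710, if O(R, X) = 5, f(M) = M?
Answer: -2682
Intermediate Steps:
g(a, x) = 5 - 7*a (g(a, x) = -7*a + 5 = 5 - 7*a)
E(m) = 2 + m
E(g(-3, 3)) - 1*2710 = (2 + (5 - 7*(-3))) - 1*2710 = (2 + (5 + 21)) - 2710 = (2 + 26) - 2710 = 28 - 2710 = -2682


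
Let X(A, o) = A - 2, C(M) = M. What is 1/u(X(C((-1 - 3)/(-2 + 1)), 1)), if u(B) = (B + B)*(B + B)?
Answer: 1/16 ≈ 0.062500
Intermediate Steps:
X(A, o) = -2 + A
u(B) = 4*B**2 (u(B) = (2*B)*(2*B) = 4*B**2)
1/u(X(C((-1 - 3)/(-2 + 1)), 1)) = 1/(4*(-2 + (-1 - 3)/(-2 + 1))**2) = 1/(4*(-2 - 4/(-1))**2) = 1/(4*(-2 - 4*(-1))**2) = 1/(4*(-2 + 4)**2) = 1/(4*2**2) = 1/(4*4) = 1/16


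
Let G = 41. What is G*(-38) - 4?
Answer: -1562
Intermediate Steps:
G*(-38) - 4 = 41*(-38) - 4 = -1558 - 4 = -1562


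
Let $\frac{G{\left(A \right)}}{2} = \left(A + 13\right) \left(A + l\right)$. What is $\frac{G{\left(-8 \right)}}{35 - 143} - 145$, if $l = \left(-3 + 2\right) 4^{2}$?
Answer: $- \frac{1285}{9} \approx -142.78$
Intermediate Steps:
$l = -16$ ($l = \left(-1\right) 16 = -16$)
$G{\left(A \right)} = 2 \left(-16 + A\right) \left(13 + A\right)$ ($G{\left(A \right)} = 2 \left(A + 13\right) \left(A - 16\right) = 2 \left(13 + A\right) \left(-16 + A\right) = 2 \left(-16 + A\right) \left(13 + A\right)$)
$\frac{G{\left(-8 \right)}}{35 - 143} - 145 = \frac{-416 - -48 + 2 \left(-8\right)^{2}}{35 - 143} - 145 = \frac{-416 + 48 + 2 \cdot 64}{-108} - 145 = - \frac{-416 + 48 + 128}{108} - 145 = \left(- \frac{1}{108}\right) \left(-240\right) - 145 = \frac{20}{9} - 145 = - \frac{1285}{9}$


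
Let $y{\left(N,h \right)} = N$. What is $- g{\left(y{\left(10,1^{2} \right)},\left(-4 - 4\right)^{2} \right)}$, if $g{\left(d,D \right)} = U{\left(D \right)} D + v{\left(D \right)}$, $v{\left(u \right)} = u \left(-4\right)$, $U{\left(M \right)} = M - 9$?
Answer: $-3264$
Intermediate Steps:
$U{\left(M \right)} = -9 + M$ ($U{\left(M \right)} = M - 9 = -9 + M$)
$v{\left(u \right)} = - 4 u$
$g{\left(d,D \right)} = - 4 D + D \left(-9 + D\right)$ ($g{\left(d,D \right)} = \left(-9 + D\right) D - 4 D = D \left(-9 + D\right) - 4 D = - 4 D + D \left(-9 + D\right)$)
$- g{\left(y{\left(10,1^{2} \right)},\left(-4 - 4\right)^{2} \right)} = - \left(-4 - 4\right)^{2} \left(-13 + \left(-4 - 4\right)^{2}\right) = - \left(-8\right)^{2} \left(-13 + \left(-8\right)^{2}\right) = - 64 \left(-13 + 64\right) = - 64 \cdot 51 = \left(-1\right) 3264 = -3264$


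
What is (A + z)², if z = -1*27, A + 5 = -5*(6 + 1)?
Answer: 4489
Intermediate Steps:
A = -40 (A = -5 - 5*(6 + 1) = -5 - 5*7 = -5 - 35 = -40)
z = -27
(A + z)² = (-40 - 27)² = (-67)² = 4489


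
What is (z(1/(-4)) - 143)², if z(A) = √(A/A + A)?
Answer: (286 - √3)²/4 ≈ 20202.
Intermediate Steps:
z(A) = √(1 + A)
(z(1/(-4)) - 143)² = (√(1 + 1/(-4)) - 143)² = (√(1 - ¼) - 143)² = (√(¾) - 143)² = (√3/2 - 143)² = (-143 + √3/2)²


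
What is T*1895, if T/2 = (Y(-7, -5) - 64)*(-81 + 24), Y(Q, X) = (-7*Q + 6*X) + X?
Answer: 10801500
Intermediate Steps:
Y(Q, X) = -7*Q + 7*X
T = 5700 (T = 2*(((-7*(-7) + 7*(-5)) - 64)*(-81 + 24)) = 2*(((49 - 35) - 64)*(-57)) = 2*((14 - 64)*(-57)) = 2*(-50*(-57)) = 2*2850 = 5700)
T*1895 = 5700*1895 = 10801500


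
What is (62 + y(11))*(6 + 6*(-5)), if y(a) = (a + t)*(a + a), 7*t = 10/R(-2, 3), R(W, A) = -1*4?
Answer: -49752/7 ≈ -7107.4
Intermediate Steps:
R(W, A) = -4
t = -5/14 (t = (10/(-4))/7 = (10*(-1/4))/7 = (1/7)*(-5/2) = -5/14 ≈ -0.35714)
y(a) = 2*a*(-5/14 + a) (y(a) = (a - 5/14)*(a + a) = (-5/14 + a)*(2*a) = 2*a*(-5/14 + a))
(62 + y(11))*(6 + 6*(-5)) = (62 + (1/7)*11*(-5 + 14*11))*(6 + 6*(-5)) = (62 + (1/7)*11*(-5 + 154))*(6 - 30) = (62 + (1/7)*11*149)*(-24) = (62 + 1639/7)*(-24) = (2073/7)*(-24) = -49752/7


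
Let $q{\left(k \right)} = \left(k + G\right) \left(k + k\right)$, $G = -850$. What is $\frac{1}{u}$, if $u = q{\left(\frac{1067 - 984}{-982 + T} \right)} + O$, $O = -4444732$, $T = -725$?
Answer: $- \frac{2913849}{12951037021990} \approx -2.2499 \cdot 10^{-7}$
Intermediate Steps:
$q{\left(k \right)} = 2 k \left(-850 + k\right)$ ($q{\left(k \right)} = \left(k - 850\right) \left(k + k\right) = \left(-850 + k\right) 2 k = 2 k \left(-850 + k\right)$)
$u = - \frac{12951037021990}{2913849}$ ($u = 2 \frac{1067 - 984}{-982 - 725} \left(-850 + \frac{1067 - 984}{-982 - 725}\right) - 4444732 = 2 \frac{83}{-1707} \left(-850 + \frac{83}{-1707}\right) - 4444732 = 2 \cdot 83 \left(- \frac{1}{1707}\right) \left(-850 + 83 \left(- \frac{1}{1707}\right)\right) - 4444732 = 2 \left(- \frac{83}{1707}\right) \left(-850 - \frac{83}{1707}\right) - 4444732 = 2 \left(- \frac{83}{1707}\right) \left(- \frac{1451033}{1707}\right) - 4444732 = \frac{240871478}{2913849} - 4444732 = - \frac{12951037021990}{2913849} \approx -4.4446 \cdot 10^{6}$)
$\frac{1}{u} = \frac{1}{- \frac{12951037021990}{2913849}} = - \frac{2913849}{12951037021990}$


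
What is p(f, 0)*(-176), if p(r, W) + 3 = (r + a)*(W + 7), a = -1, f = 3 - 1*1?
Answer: -704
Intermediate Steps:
f = 2 (f = 3 - 1 = 2)
p(r, W) = -3 + (-1 + r)*(7 + W) (p(r, W) = -3 + (r - 1)*(W + 7) = -3 + (-1 + r)*(7 + W))
p(f, 0)*(-176) = (-10 - 1*0 + 7*2 + 0*2)*(-176) = (-10 + 0 + 14 + 0)*(-176) = 4*(-176) = -704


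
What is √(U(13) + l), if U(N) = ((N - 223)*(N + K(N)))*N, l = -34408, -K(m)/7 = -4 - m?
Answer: 4*I*√24673 ≈ 628.31*I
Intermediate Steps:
K(m) = 28 + 7*m (K(m) = -7*(-4 - m) = 28 + 7*m)
U(N) = N*(-223 + N)*(28 + 8*N) (U(N) = ((N - 223)*(N + (28 + 7*N)))*N = ((-223 + N)*(28 + 8*N))*N = N*(-223 + N)*(28 + 8*N))
√(U(13) + l) = √(4*13*(-1561 - 439*13 + 2*13²) - 34408) = √(4*13*(-1561 - 5707 + 2*169) - 34408) = √(4*13*(-1561 - 5707 + 338) - 34408) = √(4*13*(-6930) - 34408) = √(-360360 - 34408) = √(-394768) = 4*I*√24673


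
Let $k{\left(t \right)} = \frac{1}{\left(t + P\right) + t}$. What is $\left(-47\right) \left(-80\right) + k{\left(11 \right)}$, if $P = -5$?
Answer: $\frac{63921}{17} \approx 3760.1$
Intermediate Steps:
$k{\left(t \right)} = \frac{1}{-5 + 2 t}$ ($k{\left(t \right)} = \frac{1}{\left(t - 5\right) + t} = \frac{1}{\left(-5 + t\right) + t} = \frac{1}{-5 + 2 t}$)
$\left(-47\right) \left(-80\right) + k{\left(11 \right)} = \left(-47\right) \left(-80\right) + \frac{1}{-5 + 2 \cdot 11} = 3760 + \frac{1}{-5 + 22} = 3760 + \frac{1}{17} = \frac{63921}{17}$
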